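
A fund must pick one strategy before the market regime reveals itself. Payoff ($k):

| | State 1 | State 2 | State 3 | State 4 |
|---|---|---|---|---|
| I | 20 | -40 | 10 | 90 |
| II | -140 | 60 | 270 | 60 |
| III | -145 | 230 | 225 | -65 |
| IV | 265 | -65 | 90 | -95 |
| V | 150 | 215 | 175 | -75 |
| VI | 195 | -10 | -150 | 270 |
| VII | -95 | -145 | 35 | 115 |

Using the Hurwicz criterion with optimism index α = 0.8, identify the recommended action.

IV

I: 0.8·90 + 0.2·(-40) = 64
II: 0.8·270 + 0.2·(-140) = 188
III: 0.8·230 + 0.2·(-145) = 155
IV: 0.8·265 + 0.2·(-95) = 193
V: 0.8·215 + 0.2·(-75) = 157
VI: 0.8·270 + 0.2·(-150) = 186
VII: 0.8·115 + 0.2·(-145) = 63
Highest Hurwicz score = 193 → IV.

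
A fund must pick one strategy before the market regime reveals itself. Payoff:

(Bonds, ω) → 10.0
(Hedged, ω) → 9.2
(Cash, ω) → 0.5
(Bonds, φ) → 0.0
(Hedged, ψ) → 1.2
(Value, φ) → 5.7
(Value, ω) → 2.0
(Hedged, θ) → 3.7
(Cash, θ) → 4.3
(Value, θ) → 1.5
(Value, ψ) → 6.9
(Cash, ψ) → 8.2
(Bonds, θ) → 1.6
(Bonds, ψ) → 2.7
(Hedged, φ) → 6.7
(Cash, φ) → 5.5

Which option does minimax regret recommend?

Column bests: θ=4.3, φ=6.7, ψ=8.2, ω=10.0.
Hedged regrets: 0.6, 0.0, 7.0, 0.8 → max 7.0
Value regrets: 2.8, 1.0, 1.3, 8.0 → max 8.0
Bonds regrets: 2.7, 6.7, 5.5, 0.0 → max 6.7
Cash regrets: 0.0, 1.2, 0.0, 9.5 → max 9.5
Smallest max regret = 6.7 → Bonds.

Bonds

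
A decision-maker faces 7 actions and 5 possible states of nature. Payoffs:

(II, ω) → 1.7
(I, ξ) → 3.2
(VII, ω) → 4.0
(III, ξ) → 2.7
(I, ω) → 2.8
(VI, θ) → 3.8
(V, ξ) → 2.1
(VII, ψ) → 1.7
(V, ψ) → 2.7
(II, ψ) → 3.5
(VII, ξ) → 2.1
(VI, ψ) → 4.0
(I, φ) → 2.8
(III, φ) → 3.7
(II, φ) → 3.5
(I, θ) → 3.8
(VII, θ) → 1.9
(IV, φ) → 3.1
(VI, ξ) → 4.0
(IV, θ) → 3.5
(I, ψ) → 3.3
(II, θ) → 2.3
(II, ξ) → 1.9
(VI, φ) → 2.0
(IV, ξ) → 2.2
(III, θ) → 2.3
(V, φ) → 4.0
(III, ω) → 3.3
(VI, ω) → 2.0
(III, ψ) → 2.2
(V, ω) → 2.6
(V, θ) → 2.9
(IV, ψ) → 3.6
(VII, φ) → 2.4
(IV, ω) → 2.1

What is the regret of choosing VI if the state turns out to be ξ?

0.0

Best payoff under ξ is 4.0.
Regret = 4.0 − 4.0 = 0.0.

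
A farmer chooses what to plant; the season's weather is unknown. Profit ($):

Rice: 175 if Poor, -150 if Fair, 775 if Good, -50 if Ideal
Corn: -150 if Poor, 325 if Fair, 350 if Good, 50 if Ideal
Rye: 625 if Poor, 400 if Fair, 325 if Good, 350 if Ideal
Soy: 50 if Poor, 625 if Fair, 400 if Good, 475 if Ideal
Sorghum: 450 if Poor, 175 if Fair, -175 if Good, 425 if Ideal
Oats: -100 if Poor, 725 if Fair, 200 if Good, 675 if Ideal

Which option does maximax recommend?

Row maxima: Rice=775, Corn=350, Rye=625, Soy=625, Sorghum=450, Oats=725
Best best-case = 775 → Rice.

Rice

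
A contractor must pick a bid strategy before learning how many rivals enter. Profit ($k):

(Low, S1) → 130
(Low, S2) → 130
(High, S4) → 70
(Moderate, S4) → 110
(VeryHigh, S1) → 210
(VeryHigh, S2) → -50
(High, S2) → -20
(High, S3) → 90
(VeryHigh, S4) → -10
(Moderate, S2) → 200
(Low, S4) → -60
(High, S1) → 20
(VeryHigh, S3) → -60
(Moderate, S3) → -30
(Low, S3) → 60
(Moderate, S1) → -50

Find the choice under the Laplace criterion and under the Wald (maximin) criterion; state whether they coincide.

Row averages: Low=65, Moderate=57.5, High=40, VeryHigh=22.5
Highest average = 65 → Low.
Row minima: Low=-60, Moderate=-50, High=-20, VeryHigh=-60
Best worst-case = -20 → High.

laplace → Low; maximin → High (disagree)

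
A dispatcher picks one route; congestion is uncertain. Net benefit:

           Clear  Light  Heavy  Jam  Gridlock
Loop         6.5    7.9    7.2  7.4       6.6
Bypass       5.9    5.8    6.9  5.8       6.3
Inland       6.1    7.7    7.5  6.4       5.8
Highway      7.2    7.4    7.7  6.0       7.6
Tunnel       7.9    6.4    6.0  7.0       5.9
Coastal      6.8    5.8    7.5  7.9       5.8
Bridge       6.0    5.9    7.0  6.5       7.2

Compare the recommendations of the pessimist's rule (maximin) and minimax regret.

maximin → Loop; minimax regret → Loop (agree)

Row minima: Loop=6.5, Bypass=5.8, Inland=5.8, Highway=6.0, Tunnel=5.9, Coastal=5.8, Bridge=5.9
Best worst-case = 6.5 → Loop.
Column bests: Clear=7.9, Light=7.9, Heavy=7.7, Jam=7.9, Gridlock=7.6.
Loop regrets: 1.4, 0.0, 0.5, 0.5, 1.0 → max 1.4
Bypass regrets: 2.0, 2.1, 0.8, 2.1, 1.3 → max 2.1
Inland regrets: 1.8, 0.2, 0.2, 1.5, 1.8 → max 1.8
Highway regrets: 0.7, 0.5, 0.0, 1.9, 0.0 → max 1.9
Tunnel regrets: 0.0, 1.5, 1.7, 0.9, 1.7 → max 1.7
Coastal regrets: 1.1, 2.1, 0.2, 0.0, 1.8 → max 2.1
Bridge regrets: 1.9, 2.0, 0.7, 1.4, 0.4 → max 2.0
Smallest max regret = 1.4 → Loop.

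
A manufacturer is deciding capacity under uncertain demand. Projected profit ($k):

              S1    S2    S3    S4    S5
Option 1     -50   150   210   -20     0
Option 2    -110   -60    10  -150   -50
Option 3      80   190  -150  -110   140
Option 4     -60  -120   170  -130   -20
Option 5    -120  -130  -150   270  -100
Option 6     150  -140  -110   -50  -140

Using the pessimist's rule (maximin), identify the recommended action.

Row minima: Option 1=-50, Option 2=-150, Option 3=-150, Option 4=-130, Option 5=-150, Option 6=-140
Best worst-case = -50 → Option 1.

Option 1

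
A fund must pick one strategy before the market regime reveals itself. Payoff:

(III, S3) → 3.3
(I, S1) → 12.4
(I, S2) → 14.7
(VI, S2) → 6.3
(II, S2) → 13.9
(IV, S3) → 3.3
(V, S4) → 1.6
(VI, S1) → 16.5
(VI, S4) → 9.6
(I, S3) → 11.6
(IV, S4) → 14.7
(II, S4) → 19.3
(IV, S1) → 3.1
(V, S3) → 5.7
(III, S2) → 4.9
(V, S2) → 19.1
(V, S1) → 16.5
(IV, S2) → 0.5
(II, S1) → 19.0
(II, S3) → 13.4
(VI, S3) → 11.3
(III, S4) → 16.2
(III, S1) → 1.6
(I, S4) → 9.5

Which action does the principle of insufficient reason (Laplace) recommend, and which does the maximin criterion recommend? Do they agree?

laplace → II; maximin → II (agree)

Row averages: I=12.05, II=16.4, III=6.5, IV=5.4, V=10.725, VI=10.925
Highest average = 16.4 → II.
Row minima: I=9.5, II=13.4, III=1.6, IV=0.5, V=1.6, VI=6.3
Best worst-case = 13.4 → II.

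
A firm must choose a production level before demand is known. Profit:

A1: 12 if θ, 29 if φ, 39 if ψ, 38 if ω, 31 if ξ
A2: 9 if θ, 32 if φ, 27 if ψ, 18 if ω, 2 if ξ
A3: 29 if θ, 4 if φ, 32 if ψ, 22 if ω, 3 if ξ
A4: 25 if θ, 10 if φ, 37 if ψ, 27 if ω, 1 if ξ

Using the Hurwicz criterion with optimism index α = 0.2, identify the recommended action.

A1

A1: 0.2·39 + 0.8·12 = 17.4
A2: 0.2·32 + 0.8·2 = 8
A3: 0.2·32 + 0.8·3 = 8.8
A4: 0.2·37 + 0.8·1 = 8.2
Highest Hurwicz score = 17.4 → A1.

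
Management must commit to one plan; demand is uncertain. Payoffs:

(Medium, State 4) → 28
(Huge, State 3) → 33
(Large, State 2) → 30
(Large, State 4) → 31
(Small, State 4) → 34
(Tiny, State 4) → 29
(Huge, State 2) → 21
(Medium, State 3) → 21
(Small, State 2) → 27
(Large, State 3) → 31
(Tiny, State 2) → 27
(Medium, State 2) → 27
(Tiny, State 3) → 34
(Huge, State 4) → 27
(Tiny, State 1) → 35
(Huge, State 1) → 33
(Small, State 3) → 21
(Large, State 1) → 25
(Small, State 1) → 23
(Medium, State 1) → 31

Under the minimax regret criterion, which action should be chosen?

Column bests: State 1=35, State 2=30, State 3=34, State 4=34.
Tiny regrets: 0, 3, 0, 5 → max 5
Small regrets: 12, 3, 13, 0 → max 13
Medium regrets: 4, 3, 13, 6 → max 13
Large regrets: 10, 0, 3, 3 → max 10
Huge regrets: 2, 9, 1, 7 → max 9
Smallest max regret = 5 → Tiny.

Tiny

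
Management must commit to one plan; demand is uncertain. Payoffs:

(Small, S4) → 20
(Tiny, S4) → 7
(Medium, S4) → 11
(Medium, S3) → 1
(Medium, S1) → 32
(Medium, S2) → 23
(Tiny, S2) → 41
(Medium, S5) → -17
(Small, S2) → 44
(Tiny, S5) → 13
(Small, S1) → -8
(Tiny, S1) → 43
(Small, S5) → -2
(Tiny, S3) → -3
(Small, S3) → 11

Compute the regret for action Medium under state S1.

11

Best payoff under S1 is 43.
Regret = 43 − 32 = 11.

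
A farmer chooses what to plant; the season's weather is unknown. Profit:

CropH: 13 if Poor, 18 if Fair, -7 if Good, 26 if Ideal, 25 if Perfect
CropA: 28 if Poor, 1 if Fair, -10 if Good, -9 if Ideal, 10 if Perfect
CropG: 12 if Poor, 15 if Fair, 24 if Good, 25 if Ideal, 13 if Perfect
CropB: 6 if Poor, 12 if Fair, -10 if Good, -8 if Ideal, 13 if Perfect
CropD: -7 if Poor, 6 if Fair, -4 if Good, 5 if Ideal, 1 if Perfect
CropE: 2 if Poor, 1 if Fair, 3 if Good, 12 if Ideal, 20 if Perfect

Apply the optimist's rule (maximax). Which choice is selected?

Row maxima: CropH=26, CropA=28, CropG=25, CropB=13, CropD=6, CropE=20
Best best-case = 28 → CropA.

CropA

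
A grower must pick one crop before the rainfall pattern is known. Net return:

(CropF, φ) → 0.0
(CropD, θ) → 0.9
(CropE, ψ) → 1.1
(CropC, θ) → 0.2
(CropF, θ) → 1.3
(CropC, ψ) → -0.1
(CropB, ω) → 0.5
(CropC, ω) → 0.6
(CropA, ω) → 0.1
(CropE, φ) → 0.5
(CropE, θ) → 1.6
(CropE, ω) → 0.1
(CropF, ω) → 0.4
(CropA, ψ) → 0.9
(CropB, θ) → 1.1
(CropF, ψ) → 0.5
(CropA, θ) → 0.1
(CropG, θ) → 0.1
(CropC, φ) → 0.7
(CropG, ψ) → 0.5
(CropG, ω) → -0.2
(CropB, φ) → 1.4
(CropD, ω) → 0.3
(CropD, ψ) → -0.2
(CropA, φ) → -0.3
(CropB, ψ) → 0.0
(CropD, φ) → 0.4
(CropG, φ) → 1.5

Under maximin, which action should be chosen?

CropE

Row minima: CropF=0.0, CropB=0.0, CropG=-0.2, CropC=-0.1, CropE=0.1, CropA=-0.3, CropD=-0.2
Best worst-case = 0.1 → CropE.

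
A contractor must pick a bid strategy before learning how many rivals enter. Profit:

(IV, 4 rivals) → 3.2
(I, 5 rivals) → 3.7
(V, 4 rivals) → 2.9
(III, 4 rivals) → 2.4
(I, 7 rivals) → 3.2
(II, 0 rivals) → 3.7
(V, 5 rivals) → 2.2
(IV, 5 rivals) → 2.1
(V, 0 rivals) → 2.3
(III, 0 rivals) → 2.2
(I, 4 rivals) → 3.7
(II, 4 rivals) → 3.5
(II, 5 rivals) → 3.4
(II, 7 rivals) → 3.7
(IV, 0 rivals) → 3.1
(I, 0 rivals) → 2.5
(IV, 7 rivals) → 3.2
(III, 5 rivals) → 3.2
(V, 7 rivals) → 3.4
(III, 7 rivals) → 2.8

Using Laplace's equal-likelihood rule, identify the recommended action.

II

Row averages: I=3.275, II=3.575, III=2.65, IV=2.9, V=2.7
Highest average = 3.575 → II.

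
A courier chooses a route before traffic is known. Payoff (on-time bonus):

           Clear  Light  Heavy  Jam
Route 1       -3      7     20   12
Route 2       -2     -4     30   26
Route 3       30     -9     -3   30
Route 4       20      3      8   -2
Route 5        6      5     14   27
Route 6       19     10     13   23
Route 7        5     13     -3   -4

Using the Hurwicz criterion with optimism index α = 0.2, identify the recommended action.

Route 1: 0.2·20 + 0.8·(-3) = 1.6
Route 2: 0.2·30 + 0.8·(-4) = 2.8
Route 3: 0.2·30 + 0.8·(-9) = -1.2
Route 4: 0.2·20 + 0.8·(-2) = 2.4
Route 5: 0.2·27 + 0.8·5 = 9.4
Route 6: 0.2·23 + 0.8·10 = 12.6
Route 7: 0.2·13 + 0.8·(-4) = -0.6
Highest Hurwicz score = 12.6 → Route 6.

Route 6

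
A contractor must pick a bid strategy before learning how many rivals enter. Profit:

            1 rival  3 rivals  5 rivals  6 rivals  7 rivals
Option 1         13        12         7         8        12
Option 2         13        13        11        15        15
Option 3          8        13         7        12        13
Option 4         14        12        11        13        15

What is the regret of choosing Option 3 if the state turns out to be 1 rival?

Best payoff under 1 rival is 14.
Regret = 14 − 8 = 6.

6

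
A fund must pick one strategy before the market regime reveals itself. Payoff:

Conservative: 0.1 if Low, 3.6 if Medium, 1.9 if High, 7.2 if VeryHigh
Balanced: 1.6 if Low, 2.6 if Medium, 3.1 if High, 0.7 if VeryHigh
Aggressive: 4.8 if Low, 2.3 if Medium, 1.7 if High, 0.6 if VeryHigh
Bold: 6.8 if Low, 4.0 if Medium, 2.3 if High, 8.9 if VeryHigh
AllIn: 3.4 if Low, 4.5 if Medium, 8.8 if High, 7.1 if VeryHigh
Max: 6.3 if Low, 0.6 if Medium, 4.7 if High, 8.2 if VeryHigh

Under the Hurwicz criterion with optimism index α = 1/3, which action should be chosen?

Conservative: 1/3·7.2 + 2/3·0.1 = 37/15
Balanced: 1/3·3.1 + 2/3·0.7 = 1.5
Aggressive: 1/3·4.8 + 2/3·0.6 = 2
Bold: 1/3·8.9 + 2/3·2.3 = 4.5
AllIn: 1/3·8.8 + 2/3·3.4 = 5.2
Max: 1/3·8.2 + 2/3·0.6 = 47/15
Highest Hurwicz score = 5.2 → AllIn.

AllIn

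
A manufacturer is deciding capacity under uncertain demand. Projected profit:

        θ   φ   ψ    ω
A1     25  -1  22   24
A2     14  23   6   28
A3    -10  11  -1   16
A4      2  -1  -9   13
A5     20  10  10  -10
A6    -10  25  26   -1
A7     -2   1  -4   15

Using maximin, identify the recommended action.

Row minima: A1=-1, A2=6, A3=-10, A4=-9, A5=-10, A6=-10, A7=-4
Best worst-case = 6 → A2.

A2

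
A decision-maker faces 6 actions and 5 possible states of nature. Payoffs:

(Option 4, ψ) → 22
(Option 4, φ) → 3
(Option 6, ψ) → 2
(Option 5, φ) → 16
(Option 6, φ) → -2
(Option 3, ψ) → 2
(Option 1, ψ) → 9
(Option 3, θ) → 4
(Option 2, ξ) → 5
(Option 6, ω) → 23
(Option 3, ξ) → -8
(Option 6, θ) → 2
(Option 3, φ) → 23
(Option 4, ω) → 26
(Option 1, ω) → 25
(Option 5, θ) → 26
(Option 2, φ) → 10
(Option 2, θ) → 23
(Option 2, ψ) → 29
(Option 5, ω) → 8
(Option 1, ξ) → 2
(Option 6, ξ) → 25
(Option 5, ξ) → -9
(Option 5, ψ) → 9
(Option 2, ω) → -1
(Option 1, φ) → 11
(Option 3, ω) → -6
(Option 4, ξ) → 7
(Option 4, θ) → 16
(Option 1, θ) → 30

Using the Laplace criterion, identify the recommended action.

Row averages: Option 1=15.4, Option 2=13.2, Option 3=3, Option 4=14.8, Option 5=10, Option 6=10
Highest average = 15.4 → Option 1.

Option 1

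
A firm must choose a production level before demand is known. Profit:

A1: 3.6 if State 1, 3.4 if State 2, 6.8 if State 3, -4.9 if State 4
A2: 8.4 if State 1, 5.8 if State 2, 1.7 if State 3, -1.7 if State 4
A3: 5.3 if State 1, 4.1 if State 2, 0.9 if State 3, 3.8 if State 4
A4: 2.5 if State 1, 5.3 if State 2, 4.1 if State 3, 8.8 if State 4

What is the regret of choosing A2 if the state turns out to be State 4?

Best payoff under State 4 is 8.8.
Regret = 8.8 − (-1.7) = 10.5.

10.5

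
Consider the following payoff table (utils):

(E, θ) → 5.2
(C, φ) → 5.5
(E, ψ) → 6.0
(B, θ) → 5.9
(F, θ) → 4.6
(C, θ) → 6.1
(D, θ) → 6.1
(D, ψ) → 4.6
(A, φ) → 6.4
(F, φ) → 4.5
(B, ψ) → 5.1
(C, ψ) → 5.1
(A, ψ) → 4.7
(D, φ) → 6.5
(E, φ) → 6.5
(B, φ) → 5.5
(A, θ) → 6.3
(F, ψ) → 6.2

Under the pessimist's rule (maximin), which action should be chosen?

E

Row minima: A=4.7, B=5.1, C=5.1, D=4.6, E=5.2, F=4.5
Best worst-case = 5.2 → E.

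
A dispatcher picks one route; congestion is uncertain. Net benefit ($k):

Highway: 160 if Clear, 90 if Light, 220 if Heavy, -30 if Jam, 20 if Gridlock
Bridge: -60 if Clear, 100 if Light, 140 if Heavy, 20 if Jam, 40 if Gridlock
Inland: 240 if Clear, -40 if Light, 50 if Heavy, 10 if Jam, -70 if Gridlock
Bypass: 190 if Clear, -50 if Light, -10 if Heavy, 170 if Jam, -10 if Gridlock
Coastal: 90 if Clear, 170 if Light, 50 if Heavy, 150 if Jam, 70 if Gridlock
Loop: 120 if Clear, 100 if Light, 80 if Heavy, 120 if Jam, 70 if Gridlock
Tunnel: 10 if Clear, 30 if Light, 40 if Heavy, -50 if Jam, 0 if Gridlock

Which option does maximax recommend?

Row maxima: Highway=220, Bridge=140, Inland=240, Bypass=190, Coastal=170, Loop=120, Tunnel=40
Best best-case = 240 → Inland.

Inland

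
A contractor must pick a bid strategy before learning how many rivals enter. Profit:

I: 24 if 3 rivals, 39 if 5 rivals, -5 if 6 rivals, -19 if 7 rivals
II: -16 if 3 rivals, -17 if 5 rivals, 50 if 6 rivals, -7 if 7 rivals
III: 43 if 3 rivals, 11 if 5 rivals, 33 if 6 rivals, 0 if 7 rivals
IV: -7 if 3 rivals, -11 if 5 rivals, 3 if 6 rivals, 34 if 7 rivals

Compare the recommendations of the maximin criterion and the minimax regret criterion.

maximin → III; minimax regret → III (agree)

Row minima: I=-19, II=-17, III=0, IV=-11
Best worst-case = 0 → III.
Column bests: 3 rivals=43, 5 rivals=39, 6 rivals=50, 7 rivals=34.
I regrets: 19, 0, 55, 53 → max 55
II regrets: 59, 56, 0, 41 → max 59
III regrets: 0, 28, 17, 34 → max 34
IV regrets: 50, 50, 47, 0 → max 50
Smallest max regret = 34 → III.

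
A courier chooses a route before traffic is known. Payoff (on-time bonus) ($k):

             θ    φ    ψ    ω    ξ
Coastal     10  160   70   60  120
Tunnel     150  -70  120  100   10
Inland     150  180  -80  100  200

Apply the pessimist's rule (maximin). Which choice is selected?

Row minima: Coastal=10, Tunnel=-70, Inland=-80
Best worst-case = 10 → Coastal.

Coastal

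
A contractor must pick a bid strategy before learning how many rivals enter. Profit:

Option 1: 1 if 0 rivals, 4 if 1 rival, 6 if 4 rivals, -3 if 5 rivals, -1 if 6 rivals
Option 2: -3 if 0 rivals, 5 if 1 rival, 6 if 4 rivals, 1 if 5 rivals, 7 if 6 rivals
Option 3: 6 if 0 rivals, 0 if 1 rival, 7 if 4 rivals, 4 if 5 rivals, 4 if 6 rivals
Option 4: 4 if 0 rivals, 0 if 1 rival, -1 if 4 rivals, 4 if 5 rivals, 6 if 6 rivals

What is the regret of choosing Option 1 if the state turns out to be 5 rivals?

Best payoff under 5 rivals is 4.
Regret = 4 − (-3) = 7.

7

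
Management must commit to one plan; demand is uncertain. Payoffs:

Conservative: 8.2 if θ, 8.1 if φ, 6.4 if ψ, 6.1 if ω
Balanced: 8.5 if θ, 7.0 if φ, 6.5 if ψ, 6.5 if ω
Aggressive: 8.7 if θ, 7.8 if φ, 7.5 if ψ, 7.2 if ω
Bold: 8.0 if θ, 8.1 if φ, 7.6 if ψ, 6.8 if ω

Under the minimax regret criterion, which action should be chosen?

Aggressive

Column bests: θ=8.7, φ=8.1, ψ=7.6, ω=7.2.
Conservative regrets: 0.5, 0.0, 1.2, 1.1 → max 1.2
Balanced regrets: 0.2, 1.1, 1.1, 0.7 → max 1.1
Aggressive regrets: 0.0, 0.3, 0.1, 0.0 → max 0.3
Bold regrets: 0.7, 0.0, 0.0, 0.4 → max 0.7
Smallest max regret = 0.3 → Aggressive.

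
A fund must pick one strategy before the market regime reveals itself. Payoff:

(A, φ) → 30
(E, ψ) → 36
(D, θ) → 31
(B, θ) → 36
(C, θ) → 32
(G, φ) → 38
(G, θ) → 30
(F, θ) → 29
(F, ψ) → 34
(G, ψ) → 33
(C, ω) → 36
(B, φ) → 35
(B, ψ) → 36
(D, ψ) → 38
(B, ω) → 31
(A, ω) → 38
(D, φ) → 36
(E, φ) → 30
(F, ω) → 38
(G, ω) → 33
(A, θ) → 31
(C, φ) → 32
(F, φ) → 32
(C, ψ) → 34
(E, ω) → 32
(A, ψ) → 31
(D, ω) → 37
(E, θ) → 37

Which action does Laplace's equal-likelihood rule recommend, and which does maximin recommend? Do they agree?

Row averages: A=32.5, B=34.5, C=33.5, D=35.5, E=33.75, F=33.25, G=33.5
Highest average = 35.5 → D.
Row minima: A=30, B=31, C=32, D=31, E=30, F=29, G=30
Best worst-case = 32 → C.

laplace → D; maximin → C (disagree)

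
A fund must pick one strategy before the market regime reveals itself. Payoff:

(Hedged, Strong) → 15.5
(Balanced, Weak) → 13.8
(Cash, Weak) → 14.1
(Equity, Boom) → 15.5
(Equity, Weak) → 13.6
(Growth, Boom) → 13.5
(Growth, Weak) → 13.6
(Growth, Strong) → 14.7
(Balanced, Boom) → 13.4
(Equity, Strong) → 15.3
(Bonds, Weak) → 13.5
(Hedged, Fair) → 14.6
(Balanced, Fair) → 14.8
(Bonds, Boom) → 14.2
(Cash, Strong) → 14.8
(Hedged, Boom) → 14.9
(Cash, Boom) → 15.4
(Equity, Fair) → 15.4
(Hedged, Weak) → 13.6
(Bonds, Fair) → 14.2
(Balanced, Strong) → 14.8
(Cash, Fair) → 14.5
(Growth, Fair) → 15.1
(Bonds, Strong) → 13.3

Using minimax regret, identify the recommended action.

Column bests: Weak=14.1, Fair=15.4, Strong=15.5, Boom=15.5.
Bonds regrets: 0.6, 1.2, 2.2, 1.3 → max 2.2
Hedged regrets: 0.5, 0.8, 0.0, 0.6 → max 0.8
Equity regrets: 0.5, 0.0, 0.2, 0.0 → max 0.5
Balanced regrets: 0.3, 0.6, 0.7, 2.1 → max 2.1
Cash regrets: 0.0, 0.9, 0.7, 0.1 → max 0.9
Growth regrets: 0.5, 0.3, 0.8, 2.0 → max 2.0
Smallest max regret = 0.5 → Equity.

Equity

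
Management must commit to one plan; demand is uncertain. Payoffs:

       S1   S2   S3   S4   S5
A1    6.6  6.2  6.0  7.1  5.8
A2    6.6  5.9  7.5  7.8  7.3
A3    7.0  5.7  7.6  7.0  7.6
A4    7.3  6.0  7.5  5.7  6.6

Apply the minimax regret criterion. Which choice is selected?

Column bests: S1=7.3, S2=6.2, S3=7.6, S4=7.8, S5=7.6.
A1 regrets: 0.7, 0.0, 1.6, 0.7, 1.8 → max 1.8
A2 regrets: 0.7, 0.3, 0.1, 0.0, 0.3 → max 0.7
A3 regrets: 0.3, 0.5, 0.0, 0.8, 0.0 → max 0.8
A4 regrets: 0.0, 0.2, 0.1, 2.1, 1.0 → max 2.1
Smallest max regret = 0.7 → A2.

A2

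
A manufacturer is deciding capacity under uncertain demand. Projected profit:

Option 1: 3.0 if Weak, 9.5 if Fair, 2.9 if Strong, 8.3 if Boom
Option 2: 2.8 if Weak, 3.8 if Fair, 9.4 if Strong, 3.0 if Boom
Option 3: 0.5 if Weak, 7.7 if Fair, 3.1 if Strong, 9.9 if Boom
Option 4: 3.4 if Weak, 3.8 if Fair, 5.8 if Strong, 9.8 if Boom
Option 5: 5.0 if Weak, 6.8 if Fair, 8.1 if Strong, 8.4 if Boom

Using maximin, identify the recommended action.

Row minima: Option 1=2.9, Option 2=2.8, Option 3=0.5, Option 4=3.4, Option 5=5.0
Best worst-case = 5.0 → Option 5.

Option 5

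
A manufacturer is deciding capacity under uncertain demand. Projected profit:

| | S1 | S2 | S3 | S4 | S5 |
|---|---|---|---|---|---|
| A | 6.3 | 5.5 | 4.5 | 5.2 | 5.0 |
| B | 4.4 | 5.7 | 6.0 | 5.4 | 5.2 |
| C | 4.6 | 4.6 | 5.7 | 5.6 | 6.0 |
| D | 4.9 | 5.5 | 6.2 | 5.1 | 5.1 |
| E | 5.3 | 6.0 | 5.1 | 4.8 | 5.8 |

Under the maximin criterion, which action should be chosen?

D

Row minima: A=4.5, B=4.4, C=4.6, D=4.9, E=4.8
Best worst-case = 4.9 → D.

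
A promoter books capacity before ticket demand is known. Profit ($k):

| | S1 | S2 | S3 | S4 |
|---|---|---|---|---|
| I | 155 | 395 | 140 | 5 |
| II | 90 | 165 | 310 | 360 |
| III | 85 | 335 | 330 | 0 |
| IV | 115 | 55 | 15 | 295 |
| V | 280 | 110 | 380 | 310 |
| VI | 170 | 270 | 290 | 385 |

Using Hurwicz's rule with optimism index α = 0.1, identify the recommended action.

VI

I: 0.1·395 + 0.9·5 = 44
II: 0.1·360 + 0.9·90 = 117
III: 0.1·335 + 0.9·0 = 33.5
IV: 0.1·295 + 0.9·15 = 43
V: 0.1·380 + 0.9·110 = 137
VI: 0.1·385 + 0.9·170 = 191.5
Highest Hurwicz score = 191.5 → VI.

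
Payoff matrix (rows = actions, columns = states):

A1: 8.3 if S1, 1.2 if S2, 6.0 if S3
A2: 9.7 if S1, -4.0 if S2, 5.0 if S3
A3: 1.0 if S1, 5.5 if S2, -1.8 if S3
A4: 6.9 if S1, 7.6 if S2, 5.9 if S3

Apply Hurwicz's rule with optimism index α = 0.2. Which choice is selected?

A4

A1: 0.2·8.3 + 0.8·1.2 = 2.62
A2: 0.2·9.7 + 0.8·(-4.0) = -1.26
A3: 0.2·5.5 + 0.8·(-1.8) = -0.34
A4: 0.2·7.6 + 0.8·5.9 = 6.24
Highest Hurwicz score = 6.24 → A4.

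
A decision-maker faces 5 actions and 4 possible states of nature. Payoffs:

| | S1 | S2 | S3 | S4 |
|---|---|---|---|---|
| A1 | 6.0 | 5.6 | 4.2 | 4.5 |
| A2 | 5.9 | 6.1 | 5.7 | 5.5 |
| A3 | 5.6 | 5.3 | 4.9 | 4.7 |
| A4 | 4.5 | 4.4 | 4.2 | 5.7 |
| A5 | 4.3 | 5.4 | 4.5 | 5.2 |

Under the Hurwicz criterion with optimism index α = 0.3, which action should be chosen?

A2

A1: 0.3·6.0 + 0.7·4.2 = 4.74
A2: 0.3·6.1 + 0.7·5.5 = 5.68
A3: 0.3·5.6 + 0.7·4.7 = 4.97
A4: 0.3·5.7 + 0.7·4.2 = 4.65
A5: 0.3·5.4 + 0.7·4.3 = 4.63
Highest Hurwicz score = 5.68 → A2.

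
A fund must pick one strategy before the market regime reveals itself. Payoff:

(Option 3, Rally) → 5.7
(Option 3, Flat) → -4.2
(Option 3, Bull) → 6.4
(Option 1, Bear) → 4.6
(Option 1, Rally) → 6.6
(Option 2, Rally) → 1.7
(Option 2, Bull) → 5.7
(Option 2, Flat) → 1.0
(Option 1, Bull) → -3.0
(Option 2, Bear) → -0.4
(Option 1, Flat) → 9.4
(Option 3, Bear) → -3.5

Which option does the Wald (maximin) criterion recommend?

Option 2

Row minima: Option 1=-3.0, Option 2=-0.4, Option 3=-4.2
Best worst-case = -0.4 → Option 2.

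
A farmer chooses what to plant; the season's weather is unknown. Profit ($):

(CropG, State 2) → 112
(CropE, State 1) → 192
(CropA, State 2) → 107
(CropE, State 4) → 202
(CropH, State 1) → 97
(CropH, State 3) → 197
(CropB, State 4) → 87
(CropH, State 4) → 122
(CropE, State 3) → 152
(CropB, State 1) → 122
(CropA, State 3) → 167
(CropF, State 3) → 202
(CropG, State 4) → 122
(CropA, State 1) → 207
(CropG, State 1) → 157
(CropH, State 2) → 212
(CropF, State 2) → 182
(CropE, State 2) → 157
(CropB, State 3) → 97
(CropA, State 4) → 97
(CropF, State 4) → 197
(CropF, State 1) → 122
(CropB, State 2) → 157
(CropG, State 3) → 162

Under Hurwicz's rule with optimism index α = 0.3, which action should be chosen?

CropE

CropH: 0.3·212 + 0.7·97 = 131.5
CropA: 0.3·207 + 0.7·97 = 130
CropB: 0.3·157 + 0.7·87 = 108
CropG: 0.3·162 + 0.7·112 = 127
CropF: 0.3·202 + 0.7·122 = 146
CropE: 0.3·202 + 0.7·152 = 167
Highest Hurwicz score = 167 → CropE.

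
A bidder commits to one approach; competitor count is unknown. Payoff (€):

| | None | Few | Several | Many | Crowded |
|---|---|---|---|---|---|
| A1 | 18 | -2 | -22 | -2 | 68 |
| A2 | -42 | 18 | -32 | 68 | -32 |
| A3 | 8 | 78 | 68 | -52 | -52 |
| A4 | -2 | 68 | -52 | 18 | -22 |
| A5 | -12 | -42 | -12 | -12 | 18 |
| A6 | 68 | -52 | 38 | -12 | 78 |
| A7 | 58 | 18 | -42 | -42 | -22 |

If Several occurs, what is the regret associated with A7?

Best payoff under Several is 68.
Regret = 68 − (-42) = 110.

110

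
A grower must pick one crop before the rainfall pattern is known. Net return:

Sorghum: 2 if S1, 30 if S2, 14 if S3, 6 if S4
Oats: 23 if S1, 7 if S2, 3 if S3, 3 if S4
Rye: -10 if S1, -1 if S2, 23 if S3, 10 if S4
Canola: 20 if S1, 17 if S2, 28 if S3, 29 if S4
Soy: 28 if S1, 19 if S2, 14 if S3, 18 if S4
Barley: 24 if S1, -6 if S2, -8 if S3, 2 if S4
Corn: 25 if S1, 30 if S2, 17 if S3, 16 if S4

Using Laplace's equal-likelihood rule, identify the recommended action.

Canola

Row averages: Sorghum=13, Oats=9, Rye=5.5, Canola=23.5, Soy=19.75, Barley=3, Corn=22
Highest average = 23.5 → Canola.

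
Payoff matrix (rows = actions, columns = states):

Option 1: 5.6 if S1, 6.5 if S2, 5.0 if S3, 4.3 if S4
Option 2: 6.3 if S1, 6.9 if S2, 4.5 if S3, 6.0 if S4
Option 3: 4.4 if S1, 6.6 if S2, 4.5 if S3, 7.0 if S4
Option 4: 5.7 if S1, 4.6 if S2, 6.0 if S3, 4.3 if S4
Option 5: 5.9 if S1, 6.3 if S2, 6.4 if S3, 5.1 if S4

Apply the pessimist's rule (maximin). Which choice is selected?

Option 5

Row minima: Option 1=4.3, Option 2=4.5, Option 3=4.4, Option 4=4.3, Option 5=5.1
Best worst-case = 5.1 → Option 5.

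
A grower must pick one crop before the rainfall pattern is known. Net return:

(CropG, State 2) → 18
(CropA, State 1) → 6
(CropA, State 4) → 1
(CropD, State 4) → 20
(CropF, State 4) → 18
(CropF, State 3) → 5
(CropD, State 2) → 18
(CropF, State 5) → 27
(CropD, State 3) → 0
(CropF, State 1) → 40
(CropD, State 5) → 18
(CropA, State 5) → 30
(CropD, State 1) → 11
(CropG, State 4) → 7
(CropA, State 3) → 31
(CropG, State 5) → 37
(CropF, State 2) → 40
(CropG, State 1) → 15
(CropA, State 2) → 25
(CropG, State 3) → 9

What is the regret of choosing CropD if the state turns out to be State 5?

Best payoff under State 5 is 37.
Regret = 37 − 18 = 19.

19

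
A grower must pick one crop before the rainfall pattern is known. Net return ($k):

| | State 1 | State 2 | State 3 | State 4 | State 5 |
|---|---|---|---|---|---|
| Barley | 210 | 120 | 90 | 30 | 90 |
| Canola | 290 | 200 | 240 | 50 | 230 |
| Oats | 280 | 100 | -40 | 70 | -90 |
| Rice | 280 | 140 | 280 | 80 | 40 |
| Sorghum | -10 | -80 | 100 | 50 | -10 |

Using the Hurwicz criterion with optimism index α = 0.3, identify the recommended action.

Canola

Barley: 0.3·210 + 0.7·30 = 84
Canola: 0.3·290 + 0.7·50 = 122
Oats: 0.3·280 + 0.7·(-90) = 21
Rice: 0.3·280 + 0.7·40 = 112
Sorghum: 0.3·100 + 0.7·(-80) = -26
Highest Hurwicz score = 122 → Canola.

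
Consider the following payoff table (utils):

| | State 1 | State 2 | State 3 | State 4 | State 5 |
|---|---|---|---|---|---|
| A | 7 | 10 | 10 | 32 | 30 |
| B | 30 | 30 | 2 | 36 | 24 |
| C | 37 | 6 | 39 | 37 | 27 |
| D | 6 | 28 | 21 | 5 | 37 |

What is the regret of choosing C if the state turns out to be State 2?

24

Best payoff under State 2 is 30.
Regret = 30 − 6 = 24.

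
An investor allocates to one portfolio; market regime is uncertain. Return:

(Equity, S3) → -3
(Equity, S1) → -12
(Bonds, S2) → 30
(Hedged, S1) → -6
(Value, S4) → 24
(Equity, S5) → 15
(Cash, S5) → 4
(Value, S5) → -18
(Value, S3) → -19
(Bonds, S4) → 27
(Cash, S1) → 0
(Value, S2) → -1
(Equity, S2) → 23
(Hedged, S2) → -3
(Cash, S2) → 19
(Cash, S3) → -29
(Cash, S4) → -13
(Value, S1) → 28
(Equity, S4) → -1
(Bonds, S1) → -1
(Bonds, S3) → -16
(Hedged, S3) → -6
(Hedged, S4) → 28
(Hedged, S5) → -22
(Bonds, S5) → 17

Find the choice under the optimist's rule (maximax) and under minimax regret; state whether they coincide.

Row maxima: Value=28, Equity=23, Hedged=28, Bonds=30, Cash=19
Best best-case = 30 → Bonds.
Column bests: S1=28, S2=30, S3=-3, S4=28, S5=17.
Value regrets: 0, 31, 16, 4, 35 → max 35
Equity regrets: 40, 7, 0, 29, 2 → max 40
Hedged regrets: 34, 33, 3, 0, 39 → max 39
Bonds regrets: 29, 0, 13, 1, 0 → max 29
Cash regrets: 28, 11, 26, 41, 13 → max 41
Smallest max regret = 29 → Bonds.

maximax → Bonds; minimax regret → Bonds (agree)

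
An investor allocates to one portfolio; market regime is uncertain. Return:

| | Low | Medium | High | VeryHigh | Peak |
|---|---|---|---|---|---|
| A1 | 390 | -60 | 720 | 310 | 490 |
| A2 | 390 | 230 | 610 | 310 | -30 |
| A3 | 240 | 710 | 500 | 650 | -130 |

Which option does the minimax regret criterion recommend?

Column bests: Low=390, Medium=710, High=720, VeryHigh=650, Peak=490.
A1 regrets: 0, 770, 0, 340, 0 → max 770
A2 regrets: 0, 480, 110, 340, 520 → max 520
A3 regrets: 150, 0, 220, 0, 620 → max 620
Smallest max regret = 520 → A2.

A2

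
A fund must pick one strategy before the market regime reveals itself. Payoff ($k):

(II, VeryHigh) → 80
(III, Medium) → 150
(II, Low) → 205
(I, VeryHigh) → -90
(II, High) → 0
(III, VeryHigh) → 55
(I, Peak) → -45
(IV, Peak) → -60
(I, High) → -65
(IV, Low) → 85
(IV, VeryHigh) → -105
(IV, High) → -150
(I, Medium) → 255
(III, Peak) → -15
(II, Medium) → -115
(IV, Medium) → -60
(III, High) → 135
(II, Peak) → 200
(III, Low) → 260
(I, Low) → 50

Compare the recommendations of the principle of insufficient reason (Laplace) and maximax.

Row averages: I=21, II=74, III=117, IV=-58
Highest average = 117 → III.
Row maxima: I=255, II=205, III=260, IV=85
Best best-case = 260 → III.

laplace → III; maximax → III (agree)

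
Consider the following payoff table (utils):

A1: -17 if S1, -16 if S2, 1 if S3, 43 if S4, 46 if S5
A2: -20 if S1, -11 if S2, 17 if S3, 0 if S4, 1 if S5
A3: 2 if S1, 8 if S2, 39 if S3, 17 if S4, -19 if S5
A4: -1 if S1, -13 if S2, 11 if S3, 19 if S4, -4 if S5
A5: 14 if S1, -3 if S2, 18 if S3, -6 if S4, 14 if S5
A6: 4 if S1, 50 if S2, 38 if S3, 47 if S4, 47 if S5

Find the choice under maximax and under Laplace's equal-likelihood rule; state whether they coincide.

maximax → A6; laplace → A6 (agree)

Row maxima: A1=46, A2=17, A3=39, A4=19, A5=18, A6=50
Best best-case = 50 → A6.
Row averages: A1=11.4, A2=-2.6, A3=9.4, A4=2.4, A5=7.4, A6=37.2
Highest average = 37.2 → A6.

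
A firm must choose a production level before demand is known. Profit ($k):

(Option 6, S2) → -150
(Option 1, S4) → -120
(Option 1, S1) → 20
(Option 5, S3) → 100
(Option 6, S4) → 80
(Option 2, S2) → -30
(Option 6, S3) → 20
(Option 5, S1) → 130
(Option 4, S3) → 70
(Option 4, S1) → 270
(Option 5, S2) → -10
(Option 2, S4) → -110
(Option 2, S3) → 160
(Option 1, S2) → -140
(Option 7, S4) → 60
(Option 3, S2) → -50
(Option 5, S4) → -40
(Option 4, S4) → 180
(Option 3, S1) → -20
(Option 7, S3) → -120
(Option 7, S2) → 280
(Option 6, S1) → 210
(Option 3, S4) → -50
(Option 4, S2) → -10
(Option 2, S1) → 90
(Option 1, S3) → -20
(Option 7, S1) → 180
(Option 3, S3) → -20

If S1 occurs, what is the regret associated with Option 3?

Best payoff under S1 is 270.
Regret = 270 − (-20) = 290.

290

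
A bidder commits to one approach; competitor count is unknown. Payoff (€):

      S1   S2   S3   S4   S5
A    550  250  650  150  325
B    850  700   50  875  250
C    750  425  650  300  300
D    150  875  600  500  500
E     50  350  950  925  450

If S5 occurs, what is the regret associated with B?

250

Best payoff under S5 is 500.
Regret = 500 − 250 = 250.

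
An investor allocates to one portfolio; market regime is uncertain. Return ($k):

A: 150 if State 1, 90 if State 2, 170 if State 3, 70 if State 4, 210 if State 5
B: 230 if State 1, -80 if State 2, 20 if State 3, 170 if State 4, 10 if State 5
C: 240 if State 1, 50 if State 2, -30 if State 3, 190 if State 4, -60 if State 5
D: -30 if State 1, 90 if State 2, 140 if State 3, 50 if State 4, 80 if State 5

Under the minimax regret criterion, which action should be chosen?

Column bests: State 1=240, State 2=90, State 3=170, State 4=190, State 5=210.
A regrets: 90, 0, 0, 120, 0 → max 120
B regrets: 10, 170, 150, 20, 200 → max 200
C regrets: 0, 40, 200, 0, 270 → max 270
D regrets: 270, 0, 30, 140, 130 → max 270
Smallest max regret = 120 → A.

A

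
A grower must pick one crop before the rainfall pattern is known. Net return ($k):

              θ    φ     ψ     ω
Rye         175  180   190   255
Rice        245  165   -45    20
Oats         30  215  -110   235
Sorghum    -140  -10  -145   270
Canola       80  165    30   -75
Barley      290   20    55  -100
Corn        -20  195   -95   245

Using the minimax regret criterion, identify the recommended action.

Rye

Column bests: θ=290, φ=215, ψ=190, ω=270.
Rye regrets: 115, 35, 0, 15 → max 115
Rice regrets: 45, 50, 235, 250 → max 250
Oats regrets: 260, 0, 300, 35 → max 300
Sorghum regrets: 430, 225, 335, 0 → max 430
Canola regrets: 210, 50, 160, 345 → max 345
Barley regrets: 0, 195, 135, 370 → max 370
Corn regrets: 310, 20, 285, 25 → max 310
Smallest max regret = 115 → Rye.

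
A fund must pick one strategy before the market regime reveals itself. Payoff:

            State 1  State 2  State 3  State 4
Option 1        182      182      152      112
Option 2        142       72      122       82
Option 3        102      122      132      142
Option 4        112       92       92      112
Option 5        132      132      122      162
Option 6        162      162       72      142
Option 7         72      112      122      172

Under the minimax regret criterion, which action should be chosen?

Column bests: State 1=182, State 2=182, State 3=152, State 4=172.
Option 1 regrets: 0, 0, 0, 60 → max 60
Option 2 regrets: 40, 110, 30, 90 → max 110
Option 3 regrets: 80, 60, 20, 30 → max 80
Option 4 regrets: 70, 90, 60, 60 → max 90
Option 5 regrets: 50, 50, 30, 10 → max 50
Option 6 regrets: 20, 20, 80, 30 → max 80
Option 7 regrets: 110, 70, 30, 0 → max 110
Smallest max regret = 50 → Option 5.

Option 5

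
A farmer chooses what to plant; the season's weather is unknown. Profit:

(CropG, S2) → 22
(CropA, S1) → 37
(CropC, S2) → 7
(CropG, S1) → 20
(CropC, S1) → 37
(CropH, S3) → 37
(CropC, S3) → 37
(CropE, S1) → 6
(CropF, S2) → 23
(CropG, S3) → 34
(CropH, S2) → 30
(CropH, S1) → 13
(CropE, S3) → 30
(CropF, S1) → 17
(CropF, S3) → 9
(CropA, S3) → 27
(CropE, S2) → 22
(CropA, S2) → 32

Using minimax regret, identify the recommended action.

CropA

Column bests: S1=37, S2=32, S3=37.
CropE regrets: 31, 10, 7 → max 31
CropF regrets: 20, 9, 28 → max 28
CropG regrets: 17, 10, 3 → max 17
CropH regrets: 24, 2, 0 → max 24
CropC regrets: 0, 25, 0 → max 25
CropA regrets: 0, 0, 10 → max 10
Smallest max regret = 10 → CropA.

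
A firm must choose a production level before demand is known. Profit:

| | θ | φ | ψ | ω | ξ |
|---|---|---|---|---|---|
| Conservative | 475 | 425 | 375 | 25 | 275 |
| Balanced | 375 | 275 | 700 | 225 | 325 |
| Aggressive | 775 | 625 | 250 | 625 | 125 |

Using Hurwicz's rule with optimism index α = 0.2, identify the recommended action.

Conservative: 0.2·475 + 0.8·25 = 115
Balanced: 0.2·700 + 0.8·225 = 320
Aggressive: 0.2·775 + 0.8·125 = 255
Highest Hurwicz score = 320 → Balanced.

Balanced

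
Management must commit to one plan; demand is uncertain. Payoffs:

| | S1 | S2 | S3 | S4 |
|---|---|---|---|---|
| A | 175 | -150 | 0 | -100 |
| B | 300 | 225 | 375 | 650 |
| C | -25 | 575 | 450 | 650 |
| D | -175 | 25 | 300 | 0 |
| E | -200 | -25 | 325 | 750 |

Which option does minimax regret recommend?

Column bests: S1=300, S2=575, S3=450, S4=750.
A regrets: 125, 725, 450, 850 → max 850
B regrets: 0, 350, 75, 100 → max 350
C regrets: 325, 0, 0, 100 → max 325
D regrets: 475, 550, 150, 750 → max 750
E regrets: 500, 600, 125, 0 → max 600
Smallest max regret = 325 → C.

C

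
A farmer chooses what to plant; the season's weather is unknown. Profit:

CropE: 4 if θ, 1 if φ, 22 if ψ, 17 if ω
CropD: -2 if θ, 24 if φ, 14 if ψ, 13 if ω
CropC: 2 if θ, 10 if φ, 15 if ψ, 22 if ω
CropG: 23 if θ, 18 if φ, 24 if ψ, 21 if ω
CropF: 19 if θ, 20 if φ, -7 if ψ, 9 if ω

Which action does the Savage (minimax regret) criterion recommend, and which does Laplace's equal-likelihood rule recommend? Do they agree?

Column bests: θ=23, φ=24, ψ=24, ω=22.
CropE regrets: 19, 23, 2, 5 → max 23
CropD regrets: 25, 0, 10, 9 → max 25
CropC regrets: 21, 14, 9, 0 → max 21
CropG regrets: 0, 6, 0, 1 → max 6
CropF regrets: 4, 4, 31, 13 → max 31
Smallest max regret = 6 → CropG.
Row averages: CropE=11, CropD=12.25, CropC=12.25, CropG=21.5, CropF=10.25
Highest average = 21.5 → CropG.

minimax regret → CropG; laplace → CropG (agree)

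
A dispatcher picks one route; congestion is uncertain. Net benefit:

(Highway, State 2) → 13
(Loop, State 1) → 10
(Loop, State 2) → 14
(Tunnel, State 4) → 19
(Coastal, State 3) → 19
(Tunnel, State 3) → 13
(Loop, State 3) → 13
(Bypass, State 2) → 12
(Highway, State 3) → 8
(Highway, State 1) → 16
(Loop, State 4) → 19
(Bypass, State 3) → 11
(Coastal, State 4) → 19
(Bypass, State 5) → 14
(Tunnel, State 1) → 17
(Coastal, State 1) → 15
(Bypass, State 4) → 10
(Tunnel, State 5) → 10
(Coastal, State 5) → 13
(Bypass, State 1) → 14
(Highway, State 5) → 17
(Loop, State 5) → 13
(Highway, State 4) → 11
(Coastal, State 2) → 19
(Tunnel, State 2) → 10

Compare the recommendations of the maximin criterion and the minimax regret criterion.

maximin → Coastal; minimax regret → Coastal (agree)

Row minima: Bypass=10, Coastal=13, Tunnel=10, Loop=10, Highway=8
Best worst-case = 13 → Coastal.
Column bests: State 1=17, State 2=19, State 3=19, State 4=19, State 5=17.
Bypass regrets: 3, 7, 8, 9, 3 → max 9
Coastal regrets: 2, 0, 0, 0, 4 → max 4
Tunnel regrets: 0, 9, 6, 0, 7 → max 9
Loop regrets: 7, 5, 6, 0, 4 → max 7
Highway regrets: 1, 6, 11, 8, 0 → max 11
Smallest max regret = 4 → Coastal.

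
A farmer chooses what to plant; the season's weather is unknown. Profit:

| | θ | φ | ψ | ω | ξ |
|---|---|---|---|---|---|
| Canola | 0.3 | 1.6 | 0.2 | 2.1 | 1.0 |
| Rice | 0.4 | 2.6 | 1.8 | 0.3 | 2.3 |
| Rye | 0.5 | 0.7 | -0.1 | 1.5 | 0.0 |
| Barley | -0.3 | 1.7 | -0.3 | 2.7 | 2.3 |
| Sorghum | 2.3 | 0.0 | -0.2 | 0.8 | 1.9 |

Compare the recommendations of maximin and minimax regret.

Row minima: Canola=0.2, Rice=0.3, Rye=-0.1, Barley=-0.3, Sorghum=-0.2
Best worst-case = 0.3 → Rice.
Column bests: θ=2.3, φ=2.6, ψ=1.8, ω=2.7, ξ=2.3.
Canola regrets: 2.0, 1.0, 1.6, 0.6, 1.3 → max 2.0
Rice regrets: 1.9, 0.0, 0.0, 2.4, 0.0 → max 2.4
Rye regrets: 1.8, 1.9, 1.9, 1.2, 2.3 → max 2.3
Barley regrets: 2.6, 0.9, 2.1, 0.0, 0.0 → max 2.6
Sorghum regrets: 0.0, 2.6, 2.0, 1.9, 0.4 → max 2.6
Smallest max regret = 2.0 → Canola.

maximin → Rice; minimax regret → Canola (disagree)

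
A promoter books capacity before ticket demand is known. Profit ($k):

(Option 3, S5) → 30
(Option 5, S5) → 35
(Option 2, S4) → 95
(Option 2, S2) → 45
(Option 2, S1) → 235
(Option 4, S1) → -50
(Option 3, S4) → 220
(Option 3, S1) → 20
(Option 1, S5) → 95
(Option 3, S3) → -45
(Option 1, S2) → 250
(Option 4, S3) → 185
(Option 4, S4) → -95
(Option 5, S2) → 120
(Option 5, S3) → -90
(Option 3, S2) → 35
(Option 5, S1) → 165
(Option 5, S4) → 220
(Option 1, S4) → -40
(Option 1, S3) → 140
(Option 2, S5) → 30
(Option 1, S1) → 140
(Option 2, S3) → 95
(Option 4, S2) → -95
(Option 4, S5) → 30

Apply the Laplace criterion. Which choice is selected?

Option 1

Row averages: Option 1=117, Option 2=100, Option 3=52, Option 4=-5, Option 5=90
Highest average = 117 → Option 1.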